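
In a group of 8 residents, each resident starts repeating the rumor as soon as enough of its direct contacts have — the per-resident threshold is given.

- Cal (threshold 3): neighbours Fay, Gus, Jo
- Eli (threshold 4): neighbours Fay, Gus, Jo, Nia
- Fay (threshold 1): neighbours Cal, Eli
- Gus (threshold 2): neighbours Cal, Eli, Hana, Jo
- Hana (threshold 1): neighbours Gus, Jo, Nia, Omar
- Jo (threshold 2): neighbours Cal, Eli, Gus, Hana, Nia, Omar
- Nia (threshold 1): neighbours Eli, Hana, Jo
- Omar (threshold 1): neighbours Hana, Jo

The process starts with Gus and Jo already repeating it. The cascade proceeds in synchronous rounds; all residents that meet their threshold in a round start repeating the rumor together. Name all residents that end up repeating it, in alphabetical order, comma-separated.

Round 1 — Gus, Jo start repeating the rumor (initial).
Round 2 — checking thresholds:
  Cal: 2 of 3 neighbours < 3, not yet.
  Eli: 2 of 4 neighbours < 4, not yet.
  Hana: 2 of 4 neighbours ≥ 1, starts repeating the rumor.
  Nia: 1 of 3 neighbours ≥ 1, starts repeating the rumor.
  Omar: 1 of 2 neighbours ≥ 1, starts repeating the rumor.
Round 3 — no new spreads; cascade stops.

Gus, Hana, Jo, Nia, Omar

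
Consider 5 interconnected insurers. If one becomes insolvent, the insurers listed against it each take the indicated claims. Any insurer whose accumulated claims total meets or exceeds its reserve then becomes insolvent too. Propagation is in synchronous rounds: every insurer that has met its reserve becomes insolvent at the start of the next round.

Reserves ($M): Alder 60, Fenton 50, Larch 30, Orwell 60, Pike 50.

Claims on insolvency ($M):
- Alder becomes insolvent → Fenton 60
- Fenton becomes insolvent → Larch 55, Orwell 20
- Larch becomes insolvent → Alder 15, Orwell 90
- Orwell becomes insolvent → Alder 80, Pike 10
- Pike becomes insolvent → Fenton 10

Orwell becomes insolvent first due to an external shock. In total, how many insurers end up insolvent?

Round 1 — Orwell becomes insolvent (initial).
  Alder: +80 → 80 ≥ 60
  Pike: +10 → 10 < 50
Round 2 — Alder becomes insolvent.
  Fenton: +60 → 60 ≥ 50
Round 3 — Fenton becomes insolvent.
  Larch: +55 → 55 ≥ 30
Round 4 — Larch becomes insolvent.
No further insolvencies.

4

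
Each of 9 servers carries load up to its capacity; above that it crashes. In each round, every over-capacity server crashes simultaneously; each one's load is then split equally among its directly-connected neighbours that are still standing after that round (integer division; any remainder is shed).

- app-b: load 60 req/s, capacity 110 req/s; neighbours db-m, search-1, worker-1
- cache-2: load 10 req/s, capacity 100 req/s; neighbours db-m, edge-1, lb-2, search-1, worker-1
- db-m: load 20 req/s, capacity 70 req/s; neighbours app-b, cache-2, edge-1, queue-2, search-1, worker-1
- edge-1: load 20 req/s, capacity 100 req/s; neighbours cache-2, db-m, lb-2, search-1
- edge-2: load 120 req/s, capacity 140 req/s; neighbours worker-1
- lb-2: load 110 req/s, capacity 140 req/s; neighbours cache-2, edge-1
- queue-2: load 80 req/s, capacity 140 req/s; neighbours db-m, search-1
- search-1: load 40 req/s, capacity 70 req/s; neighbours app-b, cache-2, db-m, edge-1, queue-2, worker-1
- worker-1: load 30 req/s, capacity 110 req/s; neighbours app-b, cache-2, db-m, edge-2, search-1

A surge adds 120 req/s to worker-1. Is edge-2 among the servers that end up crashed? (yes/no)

Round 1 — worker-1 at 150 > 110. worker-1 crashes.
  worker-1 sheds 150 req/s to app-b, cache-2, db-m, edge-2, search-1: 30 each.
    app-b: 60+30 = 90 ≤ 110
    cache-2: 10+30 = 40 ≤ 100
    db-m: 20+30 = 50 ≤ 70
    edge-2: 120+30 = 150 > 140
    search-1: 40+30 = 70 ≤ 70
Round 2 — edge-2 crashes.
  edge-2 sheds 150 req/s: no online neighbours, lost.
No further crashes.

yes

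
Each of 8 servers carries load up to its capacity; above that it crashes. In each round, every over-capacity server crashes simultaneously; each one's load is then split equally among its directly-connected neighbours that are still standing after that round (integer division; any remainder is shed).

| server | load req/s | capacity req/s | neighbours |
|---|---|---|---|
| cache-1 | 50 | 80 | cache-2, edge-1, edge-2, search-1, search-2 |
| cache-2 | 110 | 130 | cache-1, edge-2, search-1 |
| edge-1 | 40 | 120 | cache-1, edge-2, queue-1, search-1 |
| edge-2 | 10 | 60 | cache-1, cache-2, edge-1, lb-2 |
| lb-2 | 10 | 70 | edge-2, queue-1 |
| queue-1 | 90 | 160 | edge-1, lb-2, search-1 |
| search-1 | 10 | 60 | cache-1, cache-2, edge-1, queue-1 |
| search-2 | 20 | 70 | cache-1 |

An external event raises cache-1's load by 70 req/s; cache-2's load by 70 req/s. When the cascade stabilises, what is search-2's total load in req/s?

Round 1 — cache-1 at 120 > 80; cache-2 at 180 > 130. cache-1, cache-2 crash.
  cache-1 sheds 120 req/s to edge-1, edge-2, search-1, search-2: 30 each.
    edge-1: 40+30 = 70 ≤ 120
    edge-2: 10+30 = 40 ≤ 60
    search-1: 10+30 = 40 ≤ 60
    search-2: 20+30 = 50 ≤ 70
  cache-2 sheds 180 req/s to edge-2, search-1: 90 each.
    edge-2: 40+90 = 130 > 60
    search-1: 40+90 = 130 > 60
Round 2 — edge-2, search-1 crash.
  edge-2 sheds 130 req/s to edge-1, lb-2: 65 each.
    edge-1: 70+65 = 135 > 120
    lb-2: 10+65 = 75 > 70
  search-1 sheds 130 req/s to edge-1, queue-1: 65 each.
    edge-1: 135+65 = 200 > 120
    queue-1: 90+65 = 155 ≤ 160
Round 3 — edge-1, lb-2 crash.
  edge-1 sheds 200 req/s to queue-1: 200 each.
    queue-1: 155+200 = 355 > 160
  lb-2 sheds 75 req/s to queue-1: 75 each.
    queue-1: 355+75 = 430 > 160
Round 4 — queue-1 crashes.
  queue-1 sheds 430 req/s: no online neighbours, lost.
No further crashes.

50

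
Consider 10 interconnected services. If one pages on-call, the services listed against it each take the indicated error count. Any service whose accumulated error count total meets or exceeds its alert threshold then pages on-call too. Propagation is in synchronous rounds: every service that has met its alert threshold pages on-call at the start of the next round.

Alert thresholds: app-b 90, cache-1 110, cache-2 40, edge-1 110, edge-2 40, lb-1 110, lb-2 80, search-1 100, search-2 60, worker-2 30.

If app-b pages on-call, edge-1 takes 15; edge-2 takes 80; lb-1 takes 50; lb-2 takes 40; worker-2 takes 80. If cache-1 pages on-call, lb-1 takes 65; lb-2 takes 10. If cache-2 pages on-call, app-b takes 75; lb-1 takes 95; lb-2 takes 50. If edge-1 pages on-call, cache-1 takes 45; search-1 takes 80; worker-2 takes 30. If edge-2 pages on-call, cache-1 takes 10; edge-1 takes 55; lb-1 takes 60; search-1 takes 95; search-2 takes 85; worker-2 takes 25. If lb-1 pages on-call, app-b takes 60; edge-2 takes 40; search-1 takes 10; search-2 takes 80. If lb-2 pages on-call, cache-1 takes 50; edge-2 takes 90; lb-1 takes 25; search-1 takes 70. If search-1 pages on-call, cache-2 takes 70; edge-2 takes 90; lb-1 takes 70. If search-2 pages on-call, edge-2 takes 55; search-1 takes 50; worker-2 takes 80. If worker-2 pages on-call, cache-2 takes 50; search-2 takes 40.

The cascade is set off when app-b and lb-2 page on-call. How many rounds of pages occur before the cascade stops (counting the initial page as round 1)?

Round 1 — app-b, lb-2 page on-call (initial).
  cache-1: +50 → 50 < 110
  edge-1: +15 → 15 < 110
  edge-2: +80+90 → 170 ≥ 40
  lb-1: +50+25 → 75 < 110
  search-1: +70 → 70 < 100
  worker-2: +80 → 80 ≥ 30
Round 2 — edge-2, worker-2 page on-call.
  cache-1: +10 → 60 < 110
  cache-2: +50 → 50 ≥ 40
  edge-1: +55 → 70 < 110
  lb-1: +60 → 135 ≥ 110
  search-1: +95 → 165 ≥ 100
  search-2: +85+40 → 125 ≥ 60
Round 3 — cache-2, lb-1, search-1, search-2 page on-call.
No further pages.

3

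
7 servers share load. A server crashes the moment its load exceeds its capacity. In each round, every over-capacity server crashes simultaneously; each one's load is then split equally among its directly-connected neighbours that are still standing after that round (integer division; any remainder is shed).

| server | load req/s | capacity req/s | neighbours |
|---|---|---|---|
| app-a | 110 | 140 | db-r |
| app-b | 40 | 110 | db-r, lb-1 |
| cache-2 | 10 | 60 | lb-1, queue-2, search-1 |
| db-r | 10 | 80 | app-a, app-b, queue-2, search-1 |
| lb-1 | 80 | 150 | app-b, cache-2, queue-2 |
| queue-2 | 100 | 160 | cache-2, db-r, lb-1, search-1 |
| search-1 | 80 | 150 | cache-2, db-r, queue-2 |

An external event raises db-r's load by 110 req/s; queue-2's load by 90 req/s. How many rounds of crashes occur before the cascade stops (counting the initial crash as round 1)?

4

Round 1 — db-r at 120 > 80; queue-2 at 190 > 160. db-r, queue-2 crash.
  db-r sheds 120 req/s to app-a, app-b, search-1: 40 each.
    app-a: 110+40 = 150 > 140
    app-b: 40+40 = 80 ≤ 110
    search-1: 80+40 = 120 ≤ 150
  queue-2 sheds 190 req/s to cache-2, lb-1, search-1: 63 each (1 lost).
    cache-2: 10+63 = 73 > 60
    lb-1: 80+63 = 143 ≤ 150
    search-1: 120+63 = 183 > 150
Round 2 — app-a, cache-2, search-1 crash.
  app-a sheds 150 req/s: no online neighbours, lost.
  cache-2 sheds 73 req/s to lb-1: 73 each.
    lb-1: 143+73 = 216 > 150
  search-1 sheds 183 req/s: no online neighbours, lost.
Round 3 — lb-1 crashes.
  lb-1 sheds 216 req/s to app-b: 216 each.
    app-b: 80+216 = 296 > 110
Round 4 — app-b crashes.
  app-b sheds 296 req/s: no online neighbours, lost.
No further crashes.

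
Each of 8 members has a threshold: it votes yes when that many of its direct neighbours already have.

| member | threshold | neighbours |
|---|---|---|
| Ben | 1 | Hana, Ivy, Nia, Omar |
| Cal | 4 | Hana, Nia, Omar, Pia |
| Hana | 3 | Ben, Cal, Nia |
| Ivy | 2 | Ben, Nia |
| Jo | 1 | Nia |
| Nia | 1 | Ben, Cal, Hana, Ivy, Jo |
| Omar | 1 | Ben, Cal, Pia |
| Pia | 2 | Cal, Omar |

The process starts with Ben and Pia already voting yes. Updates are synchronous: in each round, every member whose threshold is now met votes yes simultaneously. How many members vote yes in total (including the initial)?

6

Round 1 — Ben, Pia vote yes (initial).
Round 2 — checking thresholds:
  Cal: 1 of 4 neighbours < 4, holds.
  Hana: 1 of 3 neighbours < 3, holds.
  Ivy: 1 of 2 neighbours < 2, holds.
  Nia: 1 of 5 neighbours ≥ 1, votes yes.
  Omar: 2 of 3 neighbours ≥ 1, votes yes.
Round 3 — checking thresholds:
  Cal: 3 of 4 neighbours < 4, holds.
  Hana: 2 of 3 neighbours < 3, holds.
  Ivy: 2 of 2 neighbours ≥ 2, votes yes.
  Jo: 1 of 1 neighbours ≥ 1, votes yes.
Round 4 — no new yes votes; cascade stops.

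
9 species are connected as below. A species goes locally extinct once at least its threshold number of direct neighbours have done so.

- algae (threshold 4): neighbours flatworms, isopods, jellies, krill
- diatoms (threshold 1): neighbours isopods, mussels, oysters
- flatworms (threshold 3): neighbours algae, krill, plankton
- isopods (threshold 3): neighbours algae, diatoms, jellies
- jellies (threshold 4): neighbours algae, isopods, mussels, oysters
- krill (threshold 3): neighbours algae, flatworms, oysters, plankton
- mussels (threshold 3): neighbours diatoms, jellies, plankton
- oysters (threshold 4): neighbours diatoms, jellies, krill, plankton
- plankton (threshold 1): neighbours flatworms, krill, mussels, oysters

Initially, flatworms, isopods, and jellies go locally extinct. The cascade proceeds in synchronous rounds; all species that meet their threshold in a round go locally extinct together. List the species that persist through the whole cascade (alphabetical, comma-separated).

Round 1 — flatworms, isopods, jellies go locally extinct (initial).
Round 2 — checking thresholds:
  algae: 3 of 4 neighbours < 4, holds.
  diatoms: 1 of 3 neighbours ≥ 1, goes locally extinct.
  krill: 1 of 4 neighbours < 3, holds.
  mussels: 1 of 3 neighbours < 3, holds.
  oysters: 1 of 4 neighbours < 4, holds.
  plankton: 1 of 4 neighbours ≥ 1, goes locally extinct.
Round 3 — checking thresholds:
  algae: 3 of 4 neighbours < 4, holds.
  krill: 2 of 4 neighbours < 3, holds.
  mussels: 3 of 3 neighbours ≥ 3, goes locally extinct.
  oysters: 3 of 4 neighbours < 4, holds.
Round 4 — no new extinctions; cascade stops.

algae, krill, oysters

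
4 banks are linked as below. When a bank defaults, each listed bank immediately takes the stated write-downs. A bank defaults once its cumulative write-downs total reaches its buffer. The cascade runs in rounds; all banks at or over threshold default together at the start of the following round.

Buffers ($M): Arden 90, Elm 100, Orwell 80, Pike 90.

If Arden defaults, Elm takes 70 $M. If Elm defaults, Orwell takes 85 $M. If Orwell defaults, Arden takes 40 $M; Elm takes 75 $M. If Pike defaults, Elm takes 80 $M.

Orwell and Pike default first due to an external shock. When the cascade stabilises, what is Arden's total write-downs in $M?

40

Round 1 — Orwell, Pike default (initial).
  Arden: +40 → 40 < 90
  Elm: +75+80 → 155 ≥ 100
Round 2 — Elm defaults.
No further defaults.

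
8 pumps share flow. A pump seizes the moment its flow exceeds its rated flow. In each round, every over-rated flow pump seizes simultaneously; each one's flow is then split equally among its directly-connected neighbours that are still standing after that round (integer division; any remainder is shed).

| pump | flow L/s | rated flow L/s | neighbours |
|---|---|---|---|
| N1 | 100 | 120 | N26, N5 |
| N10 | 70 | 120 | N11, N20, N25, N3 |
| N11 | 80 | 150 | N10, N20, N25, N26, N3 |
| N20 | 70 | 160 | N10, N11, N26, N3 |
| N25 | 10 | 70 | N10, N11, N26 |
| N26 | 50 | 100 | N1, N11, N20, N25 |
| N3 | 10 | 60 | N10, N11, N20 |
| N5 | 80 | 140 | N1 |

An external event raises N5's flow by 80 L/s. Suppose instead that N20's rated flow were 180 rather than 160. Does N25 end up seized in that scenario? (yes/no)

With N20's rated flow at 180:
Round 1 — N5 at 160 > 140. N5 seizes.
  N5 sheds 160 L/s to N1: 160 each.
    N1: 100+160 = 260 > 120
Round 2 — N1 seizes.
  N1 sheds 260 L/s to N26: 260 each.
    N26: 50+260 = 310 > 100
Round 3 — N26 seizes.
  N26 sheds 310 L/s to N11, N20, N25: 103 each (1 lost).
    N11: 80+103 = 183 > 150
    N20: 70+103 = 173 ≤ 180
    N25: 10+103 = 113 > 70
Round 4 — N11, N25 seize.
  N11 sheds 183 L/s to N10, N20, N3: 61 each.
    N10: 70+61 = 131 > 120
    N20: 173+61 = 234 > 180
    N3: 10+61 = 71 > 60
  N25 sheds 113 L/s to N10: 113 each.
    N10: 131+113 = 244 > 120
Round 5 — N10, N20, N3 seize.
  N10 sheds 244 L/s: no online neighbours, lost.
  N20 sheds 234 L/s: no online neighbours, lost.
  N3 sheds 71 L/s: no online neighbours, lost.
No further seizures.

yes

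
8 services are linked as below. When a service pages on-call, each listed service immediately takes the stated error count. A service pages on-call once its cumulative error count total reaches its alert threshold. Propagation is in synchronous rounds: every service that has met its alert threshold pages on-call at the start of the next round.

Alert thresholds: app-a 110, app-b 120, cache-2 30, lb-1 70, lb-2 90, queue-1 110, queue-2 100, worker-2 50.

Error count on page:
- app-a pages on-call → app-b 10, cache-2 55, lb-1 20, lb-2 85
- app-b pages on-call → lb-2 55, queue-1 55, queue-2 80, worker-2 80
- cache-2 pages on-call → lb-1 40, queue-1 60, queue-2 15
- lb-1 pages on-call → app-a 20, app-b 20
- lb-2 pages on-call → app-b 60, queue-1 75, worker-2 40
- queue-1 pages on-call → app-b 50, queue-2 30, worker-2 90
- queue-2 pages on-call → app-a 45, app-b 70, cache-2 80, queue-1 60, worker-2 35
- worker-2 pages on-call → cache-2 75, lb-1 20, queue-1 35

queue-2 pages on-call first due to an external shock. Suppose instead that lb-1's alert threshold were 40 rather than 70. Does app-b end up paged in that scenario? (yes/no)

yes

With lb-1's alert threshold at 40:
Round 1 — queue-2 pages on-call (initial).
  app-a: +45 → 45 < 110
  app-b: +70 → 70 < 120
  cache-2: +80 → 80 ≥ 30
  queue-1: +60 → 60 < 110
  worker-2: +35 → 35 < 50
Round 2 — cache-2 pages on-call.
  lb-1: +40 → 40 ≥ 40
  queue-1: +60 → 120 ≥ 110
Round 3 — lb-1, queue-1 page on-call.
  app-a: +20 → 65 < 110
  app-b: +20+50 → 140 ≥ 120
  worker-2: +90 → 125 ≥ 50
Round 4 — app-b, worker-2 page on-call.
  lb-2: +55 → 55 < 90
No further pages.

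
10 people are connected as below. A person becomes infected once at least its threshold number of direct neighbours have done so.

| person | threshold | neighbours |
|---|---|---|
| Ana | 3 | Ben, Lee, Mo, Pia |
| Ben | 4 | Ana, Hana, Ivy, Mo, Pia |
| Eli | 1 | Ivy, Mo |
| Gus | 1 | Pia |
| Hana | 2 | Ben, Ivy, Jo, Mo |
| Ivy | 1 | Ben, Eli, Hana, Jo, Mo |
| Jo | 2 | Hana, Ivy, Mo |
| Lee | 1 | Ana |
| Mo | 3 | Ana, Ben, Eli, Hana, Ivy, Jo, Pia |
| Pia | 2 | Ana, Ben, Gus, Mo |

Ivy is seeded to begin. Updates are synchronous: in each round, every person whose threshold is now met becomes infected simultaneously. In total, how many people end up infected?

Round 1 — Ivy becomes infected (initial).
Round 2 — checking thresholds:
  Ben: 1 of 5 neighbours < 4, holds.
  Eli: 1 of 2 neighbours ≥ 1, becomes infected.
  Hana: 1 of 4 neighbours < 2, holds.
  Jo: 1 of 3 neighbours < 2, holds.
  Mo: 1 of 7 neighbours < 3, holds.
Round 3 — no new infections; cascade stops.

2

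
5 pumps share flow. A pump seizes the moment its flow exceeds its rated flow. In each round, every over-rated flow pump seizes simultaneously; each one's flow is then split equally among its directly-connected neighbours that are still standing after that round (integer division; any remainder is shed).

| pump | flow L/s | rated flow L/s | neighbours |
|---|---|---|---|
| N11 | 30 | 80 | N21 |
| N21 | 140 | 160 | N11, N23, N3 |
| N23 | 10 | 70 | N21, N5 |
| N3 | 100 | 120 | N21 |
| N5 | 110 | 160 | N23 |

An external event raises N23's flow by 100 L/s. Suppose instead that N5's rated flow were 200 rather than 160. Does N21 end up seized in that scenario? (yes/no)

yes

With N5's rated flow at 200:
Round 1 — N23 at 110 > 70. N23 seizes.
  N23 sheds 110 L/s to N21, N5: 55 each.
    N21: 140+55 = 195 > 160
    N5: 110+55 = 165 ≤ 200
Round 2 — N21 seizes.
  N21 sheds 195 L/s to N11, N3: 97 each (1 lost).
    N11: 30+97 = 127 > 80
    N3: 100+97 = 197 > 120
Round 3 — N11, N3 seize.
  N11 sheds 127 L/s: no online neighbours, lost.
  N3 sheds 197 L/s: no online neighbours, lost.
No further seizures.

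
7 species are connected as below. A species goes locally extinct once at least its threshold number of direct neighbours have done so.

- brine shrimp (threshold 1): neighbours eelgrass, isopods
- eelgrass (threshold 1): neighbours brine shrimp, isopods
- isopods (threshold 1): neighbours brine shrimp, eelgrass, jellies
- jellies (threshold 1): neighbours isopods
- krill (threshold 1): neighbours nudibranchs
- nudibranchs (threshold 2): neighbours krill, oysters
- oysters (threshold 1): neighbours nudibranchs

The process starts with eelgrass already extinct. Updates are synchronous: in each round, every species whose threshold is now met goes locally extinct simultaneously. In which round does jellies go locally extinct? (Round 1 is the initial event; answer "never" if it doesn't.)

3

Round 1 — eelgrass goes locally extinct (initial).
Round 2 — checking thresholds:
  brine shrimp: 1 of 2 neighbours ≥ 1, goes locally extinct.
  isopods: 1 of 3 neighbours ≥ 1, goes locally extinct.
Round 3 — checking thresholds:
  jellies: 1 of 1 neighbours ≥ 1, goes locally extinct.
Round 4 — no new extinctions; cascade stops.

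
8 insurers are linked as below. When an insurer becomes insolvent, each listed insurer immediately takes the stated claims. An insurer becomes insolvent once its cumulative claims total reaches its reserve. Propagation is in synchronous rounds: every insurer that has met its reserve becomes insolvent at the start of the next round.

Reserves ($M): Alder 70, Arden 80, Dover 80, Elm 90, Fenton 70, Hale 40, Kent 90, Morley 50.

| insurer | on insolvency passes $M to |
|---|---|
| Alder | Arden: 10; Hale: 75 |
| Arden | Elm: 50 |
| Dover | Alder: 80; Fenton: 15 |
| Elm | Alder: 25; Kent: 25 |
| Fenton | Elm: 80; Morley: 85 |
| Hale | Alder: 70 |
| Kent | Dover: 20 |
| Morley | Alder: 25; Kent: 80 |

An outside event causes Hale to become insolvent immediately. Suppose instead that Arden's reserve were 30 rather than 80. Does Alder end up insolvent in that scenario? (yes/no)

With Arden's reserve at 30:
Round 1 — Hale becomes insolvent (initial).
  Alder: +70 → 70 ≥ 70
Round 2 — Alder becomes insolvent.
  Arden: +10 → 10 < 30
No further insolvencies.

yes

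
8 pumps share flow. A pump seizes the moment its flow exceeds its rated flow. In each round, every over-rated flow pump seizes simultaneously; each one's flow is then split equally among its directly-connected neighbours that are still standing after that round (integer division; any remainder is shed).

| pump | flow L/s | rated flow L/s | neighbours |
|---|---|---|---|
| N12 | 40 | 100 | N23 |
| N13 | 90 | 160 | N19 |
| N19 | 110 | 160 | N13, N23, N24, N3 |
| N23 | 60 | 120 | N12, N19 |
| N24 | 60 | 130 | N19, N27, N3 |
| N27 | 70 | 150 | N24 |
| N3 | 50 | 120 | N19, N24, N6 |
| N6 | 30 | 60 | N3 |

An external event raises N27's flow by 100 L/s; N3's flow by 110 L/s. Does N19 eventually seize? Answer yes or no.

Round 1 — N27 at 170 > 150; N3 at 160 > 120. N27, N3 seize.
  N27 sheds 170 L/s to N24: 170 each.
    N24: 60+170 = 230 > 130
  N3 sheds 160 L/s to N19, N24, N6: 53 each (1 lost).
    N19: 110+53 = 163 > 160
    N24: 230+53 = 283 > 130
    N6: 30+53 = 83 > 60
Round 2 — N19, N24, N6 seize.
  N19 sheds 163 L/s to N13, N23: 81 each (1 lost).
    N13: 90+81 = 171 > 160
    N23: 60+81 = 141 > 120
  N24 sheds 283 L/s: no online neighbours, lost.
  N6 sheds 83 L/s: no online neighbours, lost.
Round 3 — N13, N23 seize.
  N13 sheds 171 L/s: no online neighbours, lost.
  N23 sheds 141 L/s to N12: 141 each.
    N12: 40+141 = 181 > 100
Round 4 — N12 seizes.
  N12 sheds 181 L/s: no online neighbours, lost.
No further seizures.

yes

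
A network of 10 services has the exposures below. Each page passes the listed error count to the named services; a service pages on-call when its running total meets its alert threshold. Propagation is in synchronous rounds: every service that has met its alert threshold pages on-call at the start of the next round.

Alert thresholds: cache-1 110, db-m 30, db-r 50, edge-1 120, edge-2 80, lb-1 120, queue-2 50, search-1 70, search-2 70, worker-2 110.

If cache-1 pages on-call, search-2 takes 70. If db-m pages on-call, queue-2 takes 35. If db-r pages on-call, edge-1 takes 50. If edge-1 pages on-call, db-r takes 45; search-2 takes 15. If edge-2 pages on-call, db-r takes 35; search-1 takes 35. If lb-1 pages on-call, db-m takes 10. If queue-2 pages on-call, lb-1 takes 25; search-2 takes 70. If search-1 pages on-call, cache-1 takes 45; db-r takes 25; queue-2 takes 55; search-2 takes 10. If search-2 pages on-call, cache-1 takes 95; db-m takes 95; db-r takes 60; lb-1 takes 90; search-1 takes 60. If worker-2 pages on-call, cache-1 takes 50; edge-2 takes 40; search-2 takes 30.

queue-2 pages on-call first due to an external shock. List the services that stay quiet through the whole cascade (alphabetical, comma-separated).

Round 1 — queue-2 pages on-call (initial).
  lb-1: +25 → 25 < 120
  search-2: +70 → 70 ≥ 70
Round 2 — search-2 pages on-call.
  cache-1: +95 → 95 < 110
  db-m: +95 → 95 ≥ 30
  db-r: +60 → 60 ≥ 50
  lb-1: +90 → 115 < 120
  search-1: +60 → 60 < 70
Round 3 — db-m, db-r page on-call.
  edge-1: +50 → 50 < 120
No further pages.

cache-1, edge-1, edge-2, lb-1, search-1, worker-2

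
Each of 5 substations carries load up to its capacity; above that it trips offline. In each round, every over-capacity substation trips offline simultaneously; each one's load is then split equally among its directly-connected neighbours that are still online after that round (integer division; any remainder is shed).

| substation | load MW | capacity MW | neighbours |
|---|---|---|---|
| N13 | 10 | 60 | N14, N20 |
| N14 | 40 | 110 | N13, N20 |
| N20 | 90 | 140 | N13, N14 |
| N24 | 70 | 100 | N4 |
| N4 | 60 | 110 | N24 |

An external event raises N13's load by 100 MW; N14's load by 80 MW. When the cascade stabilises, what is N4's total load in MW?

Round 1 — N13 at 110 > 60; N14 at 120 > 110. N13, N14 trip offline.
  N13 sheds 110 MW to N20: 110 each.
    N20: 90+110 = 200 > 140
  N14 sheds 120 MW to N20: 120 each.
    N20: 200+120 = 320 > 140
Round 2 — N20 trips offline.
  N20 sheds 320 MW: no online neighbours, lost.
No further trips.

60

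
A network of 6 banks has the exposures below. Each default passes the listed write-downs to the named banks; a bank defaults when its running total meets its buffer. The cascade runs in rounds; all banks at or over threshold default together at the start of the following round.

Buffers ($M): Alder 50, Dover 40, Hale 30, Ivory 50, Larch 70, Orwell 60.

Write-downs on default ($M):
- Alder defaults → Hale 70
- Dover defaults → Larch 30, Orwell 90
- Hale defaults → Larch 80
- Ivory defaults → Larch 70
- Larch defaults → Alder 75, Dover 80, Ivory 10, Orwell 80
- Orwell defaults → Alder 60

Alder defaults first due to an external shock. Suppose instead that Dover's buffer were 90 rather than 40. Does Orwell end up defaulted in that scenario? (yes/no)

yes

With Dover's buffer at 90:
Round 1 — Alder defaults (initial).
  Hale: +70 → 70 ≥ 30
Round 2 — Hale defaults.
  Larch: +80 → 80 ≥ 70
Round 3 — Larch defaults.
  Dover: +80 → 80 < 90
  Ivory: +10 → 10 < 50
  Orwell: +80 → 80 ≥ 60
Round 4 — Orwell defaults.
No further defaults.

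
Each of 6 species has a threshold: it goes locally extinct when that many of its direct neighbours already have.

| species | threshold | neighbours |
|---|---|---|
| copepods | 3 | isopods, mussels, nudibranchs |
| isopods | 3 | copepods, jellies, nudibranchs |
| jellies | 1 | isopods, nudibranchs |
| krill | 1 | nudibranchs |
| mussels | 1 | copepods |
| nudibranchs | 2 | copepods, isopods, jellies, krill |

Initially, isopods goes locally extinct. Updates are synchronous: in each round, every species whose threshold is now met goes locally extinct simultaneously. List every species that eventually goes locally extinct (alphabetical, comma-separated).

isopods, jellies, krill, nudibranchs

Round 1 — isopods goes locally extinct (initial).
Round 2 — checking thresholds:
  copepods: 1 of 3 neighbours < 3, below threshold.
  jellies: 1 of 2 neighbours ≥ 1, goes locally extinct.
  nudibranchs: 1 of 4 neighbours < 2, below threshold.
Round 3 — checking thresholds:
  copepods: 1 of 3 neighbours < 3, below threshold.
  nudibranchs: 2 of 4 neighbours ≥ 2, goes locally extinct.
Round 4 — checking thresholds:
  copepods: 2 of 3 neighbours < 3, below threshold.
  krill: 1 of 1 neighbours ≥ 1, goes locally extinct.
Round 5 — no new extinctions; cascade stops.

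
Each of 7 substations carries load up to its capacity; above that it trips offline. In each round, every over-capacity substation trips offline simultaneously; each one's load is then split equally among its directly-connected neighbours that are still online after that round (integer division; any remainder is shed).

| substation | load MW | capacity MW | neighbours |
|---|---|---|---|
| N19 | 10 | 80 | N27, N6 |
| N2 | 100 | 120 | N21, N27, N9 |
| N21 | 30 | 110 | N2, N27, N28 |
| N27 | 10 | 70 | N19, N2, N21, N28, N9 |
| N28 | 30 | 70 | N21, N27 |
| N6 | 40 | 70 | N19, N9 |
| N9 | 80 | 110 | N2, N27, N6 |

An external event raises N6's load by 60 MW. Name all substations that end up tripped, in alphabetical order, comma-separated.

N19, N2, N21, N27, N28, N6, N9

Round 1 — N6 at 100 > 70. N6 trips offline.
  N6 sheds 100 MW to N19, N9: 50 each.
    N19: 10+50 = 60 ≤ 80
    N9: 80+50 = 130 > 110
Round 2 — N9 trips offline.
  N9 sheds 130 MW to N2, N27: 65 each.
    N2: 100+65 = 165 > 120
    N27: 10+65 = 75 > 70
Round 3 — N2, N27 trip offline.
  N2 sheds 165 MW to N21: 165 each.
    N21: 30+165 = 195 > 110
  N27 sheds 75 MW to N19, N21, N28: 25 each.
    N19: 60+25 = 85 > 80
    N21: 195+25 = 220 > 110
    N28: 30+25 = 55 ≤ 70
Round 4 — N19, N21 trip offline.
  N19 sheds 85 MW: no online neighbours, lost.
  N21 sheds 220 MW to N28: 220 each.
    N28: 55+220 = 275 > 70
Round 5 — N28 trips offline.
  N28 sheds 275 MW: no online neighbours, lost.
No further trips.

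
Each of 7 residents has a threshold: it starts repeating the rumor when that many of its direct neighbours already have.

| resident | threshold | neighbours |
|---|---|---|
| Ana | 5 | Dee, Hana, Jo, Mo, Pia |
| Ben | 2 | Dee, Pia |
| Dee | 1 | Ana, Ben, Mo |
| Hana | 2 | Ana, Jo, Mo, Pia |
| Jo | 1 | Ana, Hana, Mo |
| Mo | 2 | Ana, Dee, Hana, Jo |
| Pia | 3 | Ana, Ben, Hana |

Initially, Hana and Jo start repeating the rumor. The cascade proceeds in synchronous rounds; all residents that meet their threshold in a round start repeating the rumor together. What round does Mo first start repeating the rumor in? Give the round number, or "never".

Round 1 — Hana, Jo start repeating the rumor (initial).
Round 2 — checking thresholds:
  Ana: 2 of 5 neighbours < 5, not yet.
  Mo: 2 of 4 neighbours ≥ 2, starts repeating the rumor.
  Pia: 1 of 3 neighbours < 3, not yet.
Round 3 — checking thresholds:
  Ana: 3 of 5 neighbours < 5, not yet.
  Dee: 1 of 3 neighbours ≥ 1, starts repeating the rumor.
  Pia: 1 of 3 neighbours < 3, not yet.
Round 4 — no new spreads; cascade stops.

2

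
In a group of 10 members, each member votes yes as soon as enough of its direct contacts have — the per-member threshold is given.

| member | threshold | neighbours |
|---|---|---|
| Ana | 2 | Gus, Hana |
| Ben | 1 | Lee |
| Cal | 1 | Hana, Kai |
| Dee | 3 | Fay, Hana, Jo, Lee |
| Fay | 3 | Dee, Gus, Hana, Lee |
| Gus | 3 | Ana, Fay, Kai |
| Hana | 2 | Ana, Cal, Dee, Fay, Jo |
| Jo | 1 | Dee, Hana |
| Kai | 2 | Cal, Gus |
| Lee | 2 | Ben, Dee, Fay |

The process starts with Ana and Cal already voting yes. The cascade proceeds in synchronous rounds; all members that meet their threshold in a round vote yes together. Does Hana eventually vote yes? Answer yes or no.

yes

Round 1 — Ana, Cal vote yes (initial).
Round 2 — checking thresholds:
  Gus: 1 of 3 neighbours < 3, holds.
  Hana: 2 of 5 neighbours ≥ 2, votes yes.
  Kai: 1 of 2 neighbours < 2, holds.
Round 3 — checking thresholds:
  Dee: 1 of 4 neighbours < 3, holds.
  Fay: 1 of 4 neighbours < 3, holds.
  Gus: 1 of 3 neighbours < 3, holds.
  Jo: 1 of 2 neighbours ≥ 1, votes yes.
  Kai: 1 of 2 neighbours < 2, holds.
Round 4 — no new yes votes; cascade stops.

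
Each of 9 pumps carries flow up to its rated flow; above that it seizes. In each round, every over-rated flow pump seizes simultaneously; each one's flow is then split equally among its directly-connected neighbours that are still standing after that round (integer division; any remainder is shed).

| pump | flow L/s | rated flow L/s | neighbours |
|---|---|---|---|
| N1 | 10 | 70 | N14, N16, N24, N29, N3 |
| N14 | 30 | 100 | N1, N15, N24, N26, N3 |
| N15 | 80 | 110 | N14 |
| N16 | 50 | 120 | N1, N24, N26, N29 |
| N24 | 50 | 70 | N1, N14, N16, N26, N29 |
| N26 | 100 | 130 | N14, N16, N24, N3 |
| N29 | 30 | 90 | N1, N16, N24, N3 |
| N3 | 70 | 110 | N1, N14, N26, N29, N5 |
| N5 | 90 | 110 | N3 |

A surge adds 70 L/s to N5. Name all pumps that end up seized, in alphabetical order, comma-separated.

Round 1 — N5 at 160 > 110. N5 seizes.
  N5 sheds 160 L/s to N3: 160 each.
    N3: 70+160 = 230 > 110
Round 2 — N3 seizes.
  N3 sheds 230 L/s to N1, N14, N26, N29: 57 each (2 lost).
    N1: 10+57 = 67 ≤ 70
    N14: 30+57 = 87 ≤ 100
    N26: 100+57 = 157 > 130
    N29: 30+57 = 87 ≤ 90
Round 3 — N26 seizes.
  N26 sheds 157 L/s to N14, N16, N24: 52 each (1 lost).
    N14: 87+52 = 139 > 100
    N16: 50+52 = 102 ≤ 120
    N24: 50+52 = 102 > 70
Round 4 — N14, N24 seize.
  N14 sheds 139 L/s to N1, N15: 69 each (1 lost).
    N1: 67+69 = 136 > 70
    N15: 80+69 = 149 > 110
  N24 sheds 102 L/s to N1, N16, N29: 34 each.
    N1: 136+34 = 170 > 70
    N16: 102+34 = 136 > 120
    N29: 87+34 = 121 > 90
Round 5 — N1, N15, N16, N29 seize.
  N1 sheds 170 L/s: no online neighbours, lost.
  N15 sheds 149 L/s: no online neighbours, lost.
  N16 sheds 136 L/s: no online neighbours, lost.
  N29 sheds 121 L/s: no online neighbours, lost.
No further seizures.

N1, N14, N15, N16, N24, N26, N29, N3, N5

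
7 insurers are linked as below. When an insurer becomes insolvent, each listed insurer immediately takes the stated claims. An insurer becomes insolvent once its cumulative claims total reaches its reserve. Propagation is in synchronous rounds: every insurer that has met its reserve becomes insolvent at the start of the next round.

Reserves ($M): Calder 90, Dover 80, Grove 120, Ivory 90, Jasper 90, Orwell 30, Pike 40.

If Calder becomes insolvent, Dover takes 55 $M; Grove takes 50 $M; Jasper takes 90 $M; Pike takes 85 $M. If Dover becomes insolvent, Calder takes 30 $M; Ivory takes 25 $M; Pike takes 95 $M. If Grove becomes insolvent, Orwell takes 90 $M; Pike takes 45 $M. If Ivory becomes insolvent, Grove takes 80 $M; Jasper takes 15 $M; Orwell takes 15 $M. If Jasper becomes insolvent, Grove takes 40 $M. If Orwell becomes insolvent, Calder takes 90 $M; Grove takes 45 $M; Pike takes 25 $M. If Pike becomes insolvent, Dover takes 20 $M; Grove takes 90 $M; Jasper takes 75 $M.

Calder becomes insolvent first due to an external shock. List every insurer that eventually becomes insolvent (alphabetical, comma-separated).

Round 1 — Calder becomes insolvent (initial).
  Dover: +55 → 55 < 80
  Grove: +50 → 50 < 120
  Jasper: +90 → 90 ≥ 90
  Pike: +85 → 85 ≥ 40
Round 2 — Jasper, Pike become insolvent.
  Dover: +20 → 75 < 80
  Grove: +40+90 → 180 ≥ 120
Round 3 — Grove becomes insolvent.
  Orwell: +90 → 90 ≥ 30
Round 4 — Orwell becomes insolvent.
No further insolvencies.

Calder, Grove, Jasper, Orwell, Pike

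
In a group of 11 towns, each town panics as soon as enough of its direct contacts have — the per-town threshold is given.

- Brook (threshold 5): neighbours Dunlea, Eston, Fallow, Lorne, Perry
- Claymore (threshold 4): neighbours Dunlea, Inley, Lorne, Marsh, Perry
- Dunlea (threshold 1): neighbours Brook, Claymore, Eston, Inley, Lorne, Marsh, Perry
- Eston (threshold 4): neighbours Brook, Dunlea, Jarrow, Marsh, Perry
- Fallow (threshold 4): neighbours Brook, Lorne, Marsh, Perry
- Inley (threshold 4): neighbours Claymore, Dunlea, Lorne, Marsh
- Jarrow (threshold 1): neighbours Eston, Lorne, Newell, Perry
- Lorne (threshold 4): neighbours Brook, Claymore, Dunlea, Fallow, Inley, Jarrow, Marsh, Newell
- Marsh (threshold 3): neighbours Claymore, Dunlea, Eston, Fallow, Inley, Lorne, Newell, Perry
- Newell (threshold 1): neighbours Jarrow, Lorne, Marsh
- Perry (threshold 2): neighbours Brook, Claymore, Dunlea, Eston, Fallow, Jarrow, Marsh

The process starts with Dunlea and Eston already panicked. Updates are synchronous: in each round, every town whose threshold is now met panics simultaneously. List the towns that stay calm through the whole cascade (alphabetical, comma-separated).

Round 1 — Dunlea, Eston panic (initial).
Round 2 — checking thresholds:
  Brook: 2 of 5 neighbours < 5, below threshold.
  Claymore: 1 of 5 neighbours < 4, below threshold.
  Inley: 1 of 4 neighbours < 4, below threshold.
  Jarrow: 1 of 4 neighbours ≥ 1, panics.
  Lorne: 1 of 8 neighbours < 4, below threshold.
  Marsh: 2 of 8 neighbours < 3, below threshold.
  Perry: 2 of 7 neighbours ≥ 2, panics.
Round 3 — checking thresholds:
  Brook: 3 of 5 neighbours < 5, below threshold.
  Claymore: 2 of 5 neighbours < 4, below threshold.
  Fallow: 1 of 4 neighbours < 4, below threshold.
  Inley: 1 of 4 neighbours < 4, below threshold.
  Lorne: 2 of 8 neighbours < 4, below threshold.
  Marsh: 3 of 8 neighbours ≥ 3, panics.
  Newell: 1 of 3 neighbours ≥ 1, panics.
Round 4 — checking thresholds:
  Brook: 3 of 5 neighbours < 5, below threshold.
  Claymore: 3 of 5 neighbours < 4, below threshold.
  Fallow: 2 of 4 neighbours < 4, below threshold.
  Inley: 2 of 4 neighbours < 4, below threshold.
  Lorne: 4 of 8 neighbours ≥ 4, panics.
Round 5 — checking thresholds:
  Brook: 4 of 5 neighbours < 5, below threshold.
  Claymore: 4 of 5 neighbours ≥ 4, panics.
  Fallow: 3 of 4 neighbours < 4, below threshold.
  Inley: 3 of 4 neighbours < 4, below threshold.
Round 6 — checking thresholds:
  Brook: 4 of 5 neighbours < 5, below threshold.
  Fallow: 3 of 4 neighbours < 4, below threshold.
  Inley: 4 of 4 neighbours ≥ 4, panics.
Round 7 — no new panics; cascade stops.

Brook, Fallow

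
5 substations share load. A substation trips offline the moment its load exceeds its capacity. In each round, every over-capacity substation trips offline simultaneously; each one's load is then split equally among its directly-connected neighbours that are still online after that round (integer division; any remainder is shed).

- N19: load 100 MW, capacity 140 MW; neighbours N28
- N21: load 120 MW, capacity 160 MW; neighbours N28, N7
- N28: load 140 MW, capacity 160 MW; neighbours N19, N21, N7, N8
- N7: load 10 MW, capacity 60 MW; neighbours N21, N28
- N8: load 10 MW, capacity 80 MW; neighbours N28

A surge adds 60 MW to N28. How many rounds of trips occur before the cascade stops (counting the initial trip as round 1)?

Round 1 — N28 at 200 > 160. N28 trips offline.
  N28 sheds 200 MW to N19, N21, N7, N8: 50 each.
    N19: 100+50 = 150 > 140
    N21: 120+50 = 170 > 160
    N7: 10+50 = 60 ≤ 60
    N8: 10+50 = 60 ≤ 80
Round 2 — N19, N21 trip offline.
  N19 sheds 150 MW: no online neighbours, lost.
  N21 sheds 170 MW to N7: 170 each.
    N7: 60+170 = 230 > 60
Round 3 — N7 trips offline.
  N7 sheds 230 MW: no online neighbours, lost.
No further trips.

3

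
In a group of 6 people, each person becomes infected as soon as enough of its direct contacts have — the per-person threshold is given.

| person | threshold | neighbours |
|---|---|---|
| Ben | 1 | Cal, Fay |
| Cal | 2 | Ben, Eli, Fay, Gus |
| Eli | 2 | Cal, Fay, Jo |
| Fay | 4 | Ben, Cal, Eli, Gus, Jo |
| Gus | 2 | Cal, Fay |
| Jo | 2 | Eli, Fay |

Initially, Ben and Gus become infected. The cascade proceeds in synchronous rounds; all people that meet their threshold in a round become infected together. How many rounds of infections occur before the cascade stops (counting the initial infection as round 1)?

Round 1 — Ben, Gus become infected (initial).
Round 2 — checking thresholds:
  Cal: 2 of 4 neighbours ≥ 2, becomes infected.
  Fay: 2 of 5 neighbours < 4, holds.
Round 3 — no new infections; cascade stops.

2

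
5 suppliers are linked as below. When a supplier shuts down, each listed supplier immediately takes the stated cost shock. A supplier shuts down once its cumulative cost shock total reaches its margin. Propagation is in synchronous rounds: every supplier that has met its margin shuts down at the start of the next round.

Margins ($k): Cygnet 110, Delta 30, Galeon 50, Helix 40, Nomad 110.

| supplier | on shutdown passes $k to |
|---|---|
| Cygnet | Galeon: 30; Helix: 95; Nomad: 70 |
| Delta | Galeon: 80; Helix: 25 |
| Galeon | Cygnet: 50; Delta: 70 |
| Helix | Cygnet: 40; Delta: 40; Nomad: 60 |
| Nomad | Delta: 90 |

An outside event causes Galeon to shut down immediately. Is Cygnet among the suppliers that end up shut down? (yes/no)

no

Round 1 — Galeon shuts down (initial).
  Cygnet: +50 → 50 < 110
  Delta: +70 → 70 ≥ 30
Round 2 — Delta shuts down.
  Helix: +25 → 25 < 40
No further shutdowns.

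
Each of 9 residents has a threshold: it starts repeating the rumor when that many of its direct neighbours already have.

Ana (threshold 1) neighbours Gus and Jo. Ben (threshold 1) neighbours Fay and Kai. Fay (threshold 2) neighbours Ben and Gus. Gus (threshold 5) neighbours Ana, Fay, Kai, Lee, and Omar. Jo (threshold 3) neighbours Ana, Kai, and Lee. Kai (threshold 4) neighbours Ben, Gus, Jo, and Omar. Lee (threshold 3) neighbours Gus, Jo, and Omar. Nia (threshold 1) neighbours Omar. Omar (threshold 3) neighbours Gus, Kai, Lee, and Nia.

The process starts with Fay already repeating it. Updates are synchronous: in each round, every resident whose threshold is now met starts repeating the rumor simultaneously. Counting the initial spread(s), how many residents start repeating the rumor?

2

Round 1 — Fay starts repeating the rumor (initial).
Round 2 — checking thresholds:
  Ben: 1 of 2 neighbours ≥ 1, starts repeating the rumor.
  Gus: 1 of 5 neighbours < 5, not yet.
Round 3 — no new spreads; cascade stops.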